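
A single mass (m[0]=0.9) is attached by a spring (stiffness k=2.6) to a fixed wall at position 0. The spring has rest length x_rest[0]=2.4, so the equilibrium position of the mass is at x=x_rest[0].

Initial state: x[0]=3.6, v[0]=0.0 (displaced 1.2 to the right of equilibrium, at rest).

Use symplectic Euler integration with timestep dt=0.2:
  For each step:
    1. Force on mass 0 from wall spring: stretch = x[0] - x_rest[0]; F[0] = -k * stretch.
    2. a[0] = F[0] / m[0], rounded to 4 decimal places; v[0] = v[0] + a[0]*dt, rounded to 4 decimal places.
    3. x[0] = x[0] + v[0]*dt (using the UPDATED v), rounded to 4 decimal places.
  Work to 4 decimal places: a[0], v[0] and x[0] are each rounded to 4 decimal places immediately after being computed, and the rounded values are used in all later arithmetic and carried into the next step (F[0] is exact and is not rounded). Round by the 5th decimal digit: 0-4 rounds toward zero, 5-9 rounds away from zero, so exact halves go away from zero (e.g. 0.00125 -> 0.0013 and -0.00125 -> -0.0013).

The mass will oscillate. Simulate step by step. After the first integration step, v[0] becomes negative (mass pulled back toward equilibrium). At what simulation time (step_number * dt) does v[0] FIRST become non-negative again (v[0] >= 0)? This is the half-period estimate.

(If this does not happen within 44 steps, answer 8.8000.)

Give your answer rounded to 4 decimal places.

Answer: 2.0000

Derivation:
Step 0: x=[3.6000] v=[0.0000]
Step 1: x=[3.4613] v=[-0.6933]
Step 2: x=[3.2000] v=[-1.3065]
Step 3: x=[2.8463] v=[-1.7687]
Step 4: x=[2.4410] v=[-2.0266]
Step 5: x=[2.0309] v=[-2.0503]
Step 6: x=[1.6635] v=[-1.8370]
Step 7: x=[1.3812] v=[-1.4115]
Step 8: x=[1.2166] v=[-0.8229]
Step 9: x=[1.1888] v=[-0.1392]
Step 10: x=[1.3009] v=[0.5606]
First v>=0 after going negative at step 10, time=2.0000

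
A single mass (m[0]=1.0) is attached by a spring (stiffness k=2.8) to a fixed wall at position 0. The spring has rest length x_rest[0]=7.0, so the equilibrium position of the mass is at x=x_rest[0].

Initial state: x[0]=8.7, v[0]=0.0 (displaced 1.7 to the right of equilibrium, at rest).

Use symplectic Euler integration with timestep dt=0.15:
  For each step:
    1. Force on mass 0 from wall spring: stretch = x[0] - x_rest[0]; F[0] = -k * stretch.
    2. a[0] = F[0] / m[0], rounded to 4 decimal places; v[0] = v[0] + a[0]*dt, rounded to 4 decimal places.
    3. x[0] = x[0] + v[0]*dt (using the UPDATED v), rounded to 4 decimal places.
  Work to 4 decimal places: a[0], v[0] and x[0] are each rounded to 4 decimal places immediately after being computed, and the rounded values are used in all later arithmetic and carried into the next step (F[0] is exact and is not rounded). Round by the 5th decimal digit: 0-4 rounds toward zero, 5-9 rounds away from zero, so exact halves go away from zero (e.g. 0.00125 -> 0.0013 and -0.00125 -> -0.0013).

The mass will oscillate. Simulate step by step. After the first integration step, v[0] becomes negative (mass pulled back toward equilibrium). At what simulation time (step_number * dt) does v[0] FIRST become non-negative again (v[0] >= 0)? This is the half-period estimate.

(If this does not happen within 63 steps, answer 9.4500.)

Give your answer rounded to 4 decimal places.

Answer: 1.9500

Derivation:
Step 0: x=[8.7000] v=[0.0000]
Step 1: x=[8.5929] v=[-0.7140]
Step 2: x=[8.3855] v=[-1.3830]
Step 3: x=[8.0908] v=[-1.9649]
Step 4: x=[7.7274] v=[-2.4230]
Step 5: x=[7.3181] v=[-2.7285]
Step 6: x=[6.8888] v=[-2.8621]
Step 7: x=[6.4665] v=[-2.8154]
Step 8: x=[6.0778] v=[-2.5913]
Step 9: x=[5.7472] v=[-2.2040]
Step 10: x=[5.4955] v=[-1.6778]
Step 11: x=[5.3386] v=[-1.0459]
Step 12: x=[5.2864] v=[-0.3481]
Step 13: x=[5.3421] v=[0.3716]
First v>=0 after going negative at step 13, time=1.9500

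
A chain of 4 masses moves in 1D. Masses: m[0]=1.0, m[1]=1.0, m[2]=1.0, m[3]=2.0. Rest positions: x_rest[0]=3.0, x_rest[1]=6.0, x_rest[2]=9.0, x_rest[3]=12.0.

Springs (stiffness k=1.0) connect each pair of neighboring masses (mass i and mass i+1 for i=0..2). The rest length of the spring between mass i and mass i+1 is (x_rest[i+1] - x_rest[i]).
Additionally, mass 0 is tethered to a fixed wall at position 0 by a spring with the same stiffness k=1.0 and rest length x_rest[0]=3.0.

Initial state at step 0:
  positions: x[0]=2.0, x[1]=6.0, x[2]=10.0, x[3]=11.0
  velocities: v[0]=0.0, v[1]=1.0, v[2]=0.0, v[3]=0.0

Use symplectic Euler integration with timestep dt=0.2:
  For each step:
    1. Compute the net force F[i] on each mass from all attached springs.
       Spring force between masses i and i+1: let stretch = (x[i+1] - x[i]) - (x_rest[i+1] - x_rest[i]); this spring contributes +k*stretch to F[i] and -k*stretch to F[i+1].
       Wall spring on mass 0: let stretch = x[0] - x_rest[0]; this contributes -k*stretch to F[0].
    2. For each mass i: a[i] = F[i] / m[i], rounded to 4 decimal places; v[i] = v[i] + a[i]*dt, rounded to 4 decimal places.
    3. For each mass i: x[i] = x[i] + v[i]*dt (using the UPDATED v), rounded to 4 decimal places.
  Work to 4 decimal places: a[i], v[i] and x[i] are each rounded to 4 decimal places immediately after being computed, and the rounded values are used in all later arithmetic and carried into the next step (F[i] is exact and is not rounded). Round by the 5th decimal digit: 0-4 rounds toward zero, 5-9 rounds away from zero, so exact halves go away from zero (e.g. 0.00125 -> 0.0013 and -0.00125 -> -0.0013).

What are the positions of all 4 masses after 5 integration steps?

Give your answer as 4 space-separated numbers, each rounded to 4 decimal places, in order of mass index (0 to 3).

Step 0: x=[2.0000 6.0000 10.0000 11.0000] v=[0.0000 1.0000 0.0000 0.0000]
Step 1: x=[2.0800 6.2000 9.8800 11.0400] v=[0.4000 1.0000 -0.6000 0.2000]
Step 2: x=[2.2416 6.3824 9.6592 11.1168] v=[0.8080 0.9120 -1.1040 0.3840]
Step 3: x=[2.4792 6.5302 9.3656 11.2244] v=[1.1878 0.7392 -1.4678 0.5382]
Step 4: x=[2.7796 6.6294 9.0330 11.3549] v=[1.5022 0.4961 -1.6631 0.6523]
Step 5: x=[3.1228 6.6708 8.6971 11.4989] v=[1.7162 0.2069 -1.6794 0.7201]

Answer: 3.1228 6.6708 8.6971 11.4989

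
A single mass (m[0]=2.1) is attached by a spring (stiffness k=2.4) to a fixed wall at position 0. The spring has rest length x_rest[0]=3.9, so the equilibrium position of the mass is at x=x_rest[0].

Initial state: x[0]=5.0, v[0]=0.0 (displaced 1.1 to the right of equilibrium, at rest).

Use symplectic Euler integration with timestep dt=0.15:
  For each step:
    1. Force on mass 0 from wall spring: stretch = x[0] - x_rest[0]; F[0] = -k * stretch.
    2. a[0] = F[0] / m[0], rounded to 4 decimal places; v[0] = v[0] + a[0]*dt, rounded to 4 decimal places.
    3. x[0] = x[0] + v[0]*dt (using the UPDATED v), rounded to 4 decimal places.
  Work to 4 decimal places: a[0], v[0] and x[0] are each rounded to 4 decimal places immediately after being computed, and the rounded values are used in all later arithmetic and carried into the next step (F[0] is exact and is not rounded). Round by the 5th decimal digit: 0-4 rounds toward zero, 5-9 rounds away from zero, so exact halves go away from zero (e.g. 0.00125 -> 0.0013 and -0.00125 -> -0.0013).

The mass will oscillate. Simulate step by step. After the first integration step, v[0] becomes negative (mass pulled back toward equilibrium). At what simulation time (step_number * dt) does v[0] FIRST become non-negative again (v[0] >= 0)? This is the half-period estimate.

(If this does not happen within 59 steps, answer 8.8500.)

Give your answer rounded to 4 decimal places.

Step 0: x=[5.0000] v=[0.0000]
Step 1: x=[4.9717] v=[-0.1886]
Step 2: x=[4.9159] v=[-0.3723]
Step 3: x=[4.8339] v=[-0.5465]
Step 4: x=[4.7279] v=[-0.7066]
Step 5: x=[4.6006] v=[-0.8485]
Step 6: x=[4.4553] v=[-0.9686]
Step 7: x=[4.2957] v=[-1.0638]
Step 8: x=[4.1260] v=[-1.1316]
Step 9: x=[3.9505] v=[-1.1703]
Step 10: x=[3.7737] v=[-1.1790]
Step 11: x=[3.6001] v=[-1.1574]
Step 12: x=[3.4342] v=[-1.1060]
Step 13: x=[3.2803] v=[-1.0262]
Step 14: x=[3.1423] v=[-0.9200]
Step 15: x=[3.0238] v=[-0.7901]
Step 16: x=[2.9278] v=[-0.6399]
Step 17: x=[2.8568] v=[-0.4732]
Step 18: x=[2.8126] v=[-0.2944]
Step 19: x=[2.7964] v=[-0.1080]
Step 20: x=[2.8086] v=[0.0812]
First v>=0 after going negative at step 20, time=3.0000

Answer: 3.0000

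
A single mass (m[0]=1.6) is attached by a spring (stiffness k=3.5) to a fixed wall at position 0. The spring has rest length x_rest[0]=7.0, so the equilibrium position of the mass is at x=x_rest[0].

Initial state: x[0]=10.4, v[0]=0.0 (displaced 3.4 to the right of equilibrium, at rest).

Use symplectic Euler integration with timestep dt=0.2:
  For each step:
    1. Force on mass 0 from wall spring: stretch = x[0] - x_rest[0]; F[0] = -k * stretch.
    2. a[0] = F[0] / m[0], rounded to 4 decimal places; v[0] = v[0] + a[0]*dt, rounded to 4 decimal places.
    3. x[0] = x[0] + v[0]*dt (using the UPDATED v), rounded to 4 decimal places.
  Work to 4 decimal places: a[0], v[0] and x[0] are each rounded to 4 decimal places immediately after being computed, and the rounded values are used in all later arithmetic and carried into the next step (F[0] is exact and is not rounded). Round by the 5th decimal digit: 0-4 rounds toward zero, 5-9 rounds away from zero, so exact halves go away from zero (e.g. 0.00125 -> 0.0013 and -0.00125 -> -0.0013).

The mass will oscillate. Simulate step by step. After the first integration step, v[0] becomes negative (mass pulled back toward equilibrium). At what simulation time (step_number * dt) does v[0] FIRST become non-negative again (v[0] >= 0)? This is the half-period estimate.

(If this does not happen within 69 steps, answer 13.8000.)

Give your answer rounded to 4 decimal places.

Step 0: x=[10.4000] v=[0.0000]
Step 1: x=[10.1025] v=[-1.4875]
Step 2: x=[9.5335] v=[-2.8448]
Step 3: x=[8.7429] v=[-3.9532]
Step 4: x=[7.7998] v=[-4.7157]
Step 5: x=[6.7867] v=[-5.0656]
Step 6: x=[5.7922] v=[-4.9723]
Step 7: x=[4.9034] v=[-4.4439]
Step 8: x=[4.1981] v=[-3.5266]
Step 9: x=[3.7379] v=[-2.3008]
Step 10: x=[3.5632] v=[-0.8736]
Step 11: x=[3.6892] v=[0.6300]
First v>=0 after going negative at step 11, time=2.2000

Answer: 2.2000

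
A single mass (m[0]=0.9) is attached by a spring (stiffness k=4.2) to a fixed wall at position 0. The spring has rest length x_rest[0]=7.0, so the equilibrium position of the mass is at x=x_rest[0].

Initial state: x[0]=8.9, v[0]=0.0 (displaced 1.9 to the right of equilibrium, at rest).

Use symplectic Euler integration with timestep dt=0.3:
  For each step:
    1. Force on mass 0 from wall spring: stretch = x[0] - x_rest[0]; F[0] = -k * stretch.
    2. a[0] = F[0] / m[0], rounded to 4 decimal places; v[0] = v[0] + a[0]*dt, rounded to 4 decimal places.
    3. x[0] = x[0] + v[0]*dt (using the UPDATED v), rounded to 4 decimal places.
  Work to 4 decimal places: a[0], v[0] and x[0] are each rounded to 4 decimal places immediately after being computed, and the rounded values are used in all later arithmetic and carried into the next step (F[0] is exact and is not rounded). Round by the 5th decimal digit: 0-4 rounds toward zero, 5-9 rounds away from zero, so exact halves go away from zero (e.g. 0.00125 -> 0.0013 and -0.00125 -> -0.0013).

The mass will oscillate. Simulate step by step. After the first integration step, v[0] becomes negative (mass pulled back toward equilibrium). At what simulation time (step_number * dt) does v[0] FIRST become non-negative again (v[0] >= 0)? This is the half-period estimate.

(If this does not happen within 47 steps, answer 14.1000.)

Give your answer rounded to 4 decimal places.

Step 0: x=[8.9000] v=[0.0000]
Step 1: x=[8.1020] v=[-2.6600]
Step 2: x=[6.8412] v=[-4.2028]
Step 3: x=[5.6471] v=[-3.9805]
Step 4: x=[5.0212] v=[-2.0865]
Step 5: x=[5.2263] v=[0.6838]
First v>=0 after going negative at step 5, time=1.5000

Answer: 1.5000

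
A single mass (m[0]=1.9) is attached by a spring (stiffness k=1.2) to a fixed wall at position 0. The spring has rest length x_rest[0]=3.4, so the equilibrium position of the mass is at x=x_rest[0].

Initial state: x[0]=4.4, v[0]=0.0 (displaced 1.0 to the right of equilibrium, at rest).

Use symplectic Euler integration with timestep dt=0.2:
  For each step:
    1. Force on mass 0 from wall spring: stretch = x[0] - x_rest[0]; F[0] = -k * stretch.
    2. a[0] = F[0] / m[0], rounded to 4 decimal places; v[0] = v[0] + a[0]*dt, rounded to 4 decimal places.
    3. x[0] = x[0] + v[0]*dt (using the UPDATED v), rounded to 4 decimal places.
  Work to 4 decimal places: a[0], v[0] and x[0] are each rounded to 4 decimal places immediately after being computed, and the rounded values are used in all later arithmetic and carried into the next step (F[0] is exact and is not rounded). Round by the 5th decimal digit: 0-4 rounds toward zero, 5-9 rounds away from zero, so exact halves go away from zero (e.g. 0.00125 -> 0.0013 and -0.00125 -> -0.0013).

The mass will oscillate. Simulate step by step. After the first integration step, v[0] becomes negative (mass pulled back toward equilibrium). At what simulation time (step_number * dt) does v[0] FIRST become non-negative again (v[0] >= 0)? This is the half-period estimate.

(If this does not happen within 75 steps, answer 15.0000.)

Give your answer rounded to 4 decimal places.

Answer: 4.0000

Derivation:
Step 0: x=[4.4000] v=[0.0000]
Step 1: x=[4.3747] v=[-0.1263]
Step 2: x=[4.3248] v=[-0.2494]
Step 3: x=[4.2516] v=[-0.3662]
Step 4: x=[4.1568] v=[-0.4738]
Step 5: x=[4.0429] v=[-0.5694]
Step 6: x=[3.9128] v=[-0.6506]
Step 7: x=[3.7697] v=[-0.7154]
Step 8: x=[3.6173] v=[-0.7621]
Step 9: x=[3.4594] v=[-0.7895]
Step 10: x=[3.3000] v=[-0.7970]
Step 11: x=[3.1431] v=[-0.7844]
Step 12: x=[2.9927] v=[-0.7519]
Step 13: x=[2.8526] v=[-0.7005]
Step 14: x=[2.7263] v=[-0.6314]
Step 15: x=[2.6170] v=[-0.5463]
Step 16: x=[2.5275] v=[-0.4474]
Step 17: x=[2.4601] v=[-0.3372]
Step 18: x=[2.4164] v=[-0.2185]
Step 19: x=[2.3975] v=[-0.0943]
Step 20: x=[2.4040] v=[0.0323]
First v>=0 after going negative at step 20, time=4.0000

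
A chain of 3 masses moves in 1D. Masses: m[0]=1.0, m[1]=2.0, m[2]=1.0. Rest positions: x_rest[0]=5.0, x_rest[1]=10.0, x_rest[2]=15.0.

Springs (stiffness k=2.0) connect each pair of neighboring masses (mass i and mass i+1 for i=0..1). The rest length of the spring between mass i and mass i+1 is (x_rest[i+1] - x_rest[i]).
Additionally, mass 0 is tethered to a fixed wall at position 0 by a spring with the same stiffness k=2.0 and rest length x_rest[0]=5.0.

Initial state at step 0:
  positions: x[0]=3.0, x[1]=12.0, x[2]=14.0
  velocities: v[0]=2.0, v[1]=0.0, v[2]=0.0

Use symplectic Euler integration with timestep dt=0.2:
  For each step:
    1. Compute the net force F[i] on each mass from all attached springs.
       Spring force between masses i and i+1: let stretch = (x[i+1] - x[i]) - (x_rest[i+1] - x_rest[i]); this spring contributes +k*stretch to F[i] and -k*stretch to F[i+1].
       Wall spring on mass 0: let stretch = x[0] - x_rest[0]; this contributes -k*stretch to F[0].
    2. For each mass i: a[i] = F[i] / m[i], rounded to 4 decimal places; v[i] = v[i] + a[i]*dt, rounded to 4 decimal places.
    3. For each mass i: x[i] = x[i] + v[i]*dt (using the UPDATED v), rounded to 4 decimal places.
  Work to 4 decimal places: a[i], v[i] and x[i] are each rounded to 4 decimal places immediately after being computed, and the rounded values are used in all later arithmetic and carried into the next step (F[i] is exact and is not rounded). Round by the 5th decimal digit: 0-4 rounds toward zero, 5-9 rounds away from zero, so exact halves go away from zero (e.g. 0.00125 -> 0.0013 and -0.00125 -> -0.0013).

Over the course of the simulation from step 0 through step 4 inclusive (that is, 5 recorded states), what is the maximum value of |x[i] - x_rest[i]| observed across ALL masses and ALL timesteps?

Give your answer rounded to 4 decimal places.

Step 0: x=[3.0000 12.0000 14.0000] v=[2.0000 0.0000 0.0000]
Step 1: x=[3.8800 11.7200 14.2400] v=[4.4000 -1.4000 1.2000]
Step 2: x=[5.0768 11.2272 14.6784] v=[5.9840 -2.4640 2.1920]
Step 3: x=[6.3595 10.6264 15.2407] v=[6.4134 -3.0038 2.8115]
Step 4: x=[7.4748 10.0395 15.8339] v=[5.5764 -2.9343 2.9658]
Max displacement = 2.4748

Answer: 2.4748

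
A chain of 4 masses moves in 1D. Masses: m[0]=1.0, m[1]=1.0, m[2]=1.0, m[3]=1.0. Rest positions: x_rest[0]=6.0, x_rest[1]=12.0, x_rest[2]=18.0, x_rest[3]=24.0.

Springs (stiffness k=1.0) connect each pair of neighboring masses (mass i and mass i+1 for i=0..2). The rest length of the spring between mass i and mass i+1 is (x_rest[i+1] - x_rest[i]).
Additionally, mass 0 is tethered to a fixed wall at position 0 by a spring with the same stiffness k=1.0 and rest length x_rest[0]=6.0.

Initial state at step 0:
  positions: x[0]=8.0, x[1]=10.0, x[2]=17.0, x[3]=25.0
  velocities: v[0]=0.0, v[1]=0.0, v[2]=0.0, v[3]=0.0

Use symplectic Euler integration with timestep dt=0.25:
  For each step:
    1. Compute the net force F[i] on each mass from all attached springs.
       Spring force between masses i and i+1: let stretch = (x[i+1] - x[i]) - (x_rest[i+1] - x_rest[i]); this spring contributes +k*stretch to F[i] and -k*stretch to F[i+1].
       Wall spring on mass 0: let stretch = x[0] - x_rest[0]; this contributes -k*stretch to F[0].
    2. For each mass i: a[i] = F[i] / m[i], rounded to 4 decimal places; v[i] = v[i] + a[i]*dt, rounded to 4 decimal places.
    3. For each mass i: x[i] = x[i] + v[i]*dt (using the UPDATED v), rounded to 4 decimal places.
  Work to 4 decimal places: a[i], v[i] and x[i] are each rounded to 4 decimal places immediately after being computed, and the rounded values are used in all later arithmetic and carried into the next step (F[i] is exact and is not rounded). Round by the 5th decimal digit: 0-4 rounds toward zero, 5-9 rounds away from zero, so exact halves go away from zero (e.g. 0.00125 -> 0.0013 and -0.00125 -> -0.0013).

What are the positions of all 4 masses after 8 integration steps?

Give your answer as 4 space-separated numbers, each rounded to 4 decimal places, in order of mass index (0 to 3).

Answer: 3.9058 13.2956 18.9698 22.6661

Derivation:
Step 0: x=[8.0000 10.0000 17.0000 25.0000] v=[0.0000 0.0000 0.0000 0.0000]
Step 1: x=[7.6250 10.3125 17.0625 24.8750] v=[-1.5000 1.2500 0.2500 -0.5000]
Step 2: x=[6.9414 10.8789 17.1914 24.6367] v=[-2.7344 2.2656 0.5156 -0.9531]
Step 3: x=[6.0701 11.5938 17.3911 24.3081] v=[-3.4854 2.8594 0.7988 -1.3144]
Step 4: x=[5.1646 12.3258 17.6608 23.9222] v=[-3.6220 2.9278 1.0787 -1.5437]
Step 5: x=[4.3839 12.9436 17.9884 23.5199] v=[-3.1229 2.4713 1.3103 -1.6091]
Step 6: x=[3.8642 13.3418 18.3464 23.1469] v=[-2.0790 1.5926 1.4320 -1.4920]
Step 7: x=[3.6953 13.4604 18.6917 22.8489] v=[-0.6757 0.4744 1.3810 -1.1921]
Step 8: x=[3.9058 13.2956 18.9698 22.6661] v=[0.8418 -0.6591 1.1125 -0.7314]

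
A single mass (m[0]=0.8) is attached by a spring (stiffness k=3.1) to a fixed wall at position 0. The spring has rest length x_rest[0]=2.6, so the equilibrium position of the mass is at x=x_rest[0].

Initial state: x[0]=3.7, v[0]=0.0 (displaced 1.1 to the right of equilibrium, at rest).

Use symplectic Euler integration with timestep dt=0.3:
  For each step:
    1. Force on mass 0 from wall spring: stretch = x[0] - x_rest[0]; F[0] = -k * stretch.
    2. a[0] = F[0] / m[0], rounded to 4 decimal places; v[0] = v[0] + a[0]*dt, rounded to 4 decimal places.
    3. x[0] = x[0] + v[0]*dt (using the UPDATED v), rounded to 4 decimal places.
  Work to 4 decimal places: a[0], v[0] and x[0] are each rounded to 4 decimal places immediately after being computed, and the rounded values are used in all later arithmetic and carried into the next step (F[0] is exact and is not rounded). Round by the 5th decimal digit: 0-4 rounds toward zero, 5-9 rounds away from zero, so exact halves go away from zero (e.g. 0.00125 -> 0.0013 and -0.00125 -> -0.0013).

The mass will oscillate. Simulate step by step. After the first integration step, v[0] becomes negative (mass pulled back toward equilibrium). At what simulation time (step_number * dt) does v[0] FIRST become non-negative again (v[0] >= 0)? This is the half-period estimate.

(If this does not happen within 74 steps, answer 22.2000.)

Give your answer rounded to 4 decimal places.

Answer: 1.8000

Derivation:
Step 0: x=[3.7000] v=[0.0000]
Step 1: x=[3.3164] v=[-1.2788]
Step 2: x=[2.6829] v=[-2.1116]
Step 3: x=[2.0205] v=[-2.2080]
Step 4: x=[1.5602] v=[-1.5343]
Step 5: x=[1.4626] v=[-0.3255]
Step 6: x=[1.7616] v=[0.9967]
First v>=0 after going negative at step 6, time=1.8000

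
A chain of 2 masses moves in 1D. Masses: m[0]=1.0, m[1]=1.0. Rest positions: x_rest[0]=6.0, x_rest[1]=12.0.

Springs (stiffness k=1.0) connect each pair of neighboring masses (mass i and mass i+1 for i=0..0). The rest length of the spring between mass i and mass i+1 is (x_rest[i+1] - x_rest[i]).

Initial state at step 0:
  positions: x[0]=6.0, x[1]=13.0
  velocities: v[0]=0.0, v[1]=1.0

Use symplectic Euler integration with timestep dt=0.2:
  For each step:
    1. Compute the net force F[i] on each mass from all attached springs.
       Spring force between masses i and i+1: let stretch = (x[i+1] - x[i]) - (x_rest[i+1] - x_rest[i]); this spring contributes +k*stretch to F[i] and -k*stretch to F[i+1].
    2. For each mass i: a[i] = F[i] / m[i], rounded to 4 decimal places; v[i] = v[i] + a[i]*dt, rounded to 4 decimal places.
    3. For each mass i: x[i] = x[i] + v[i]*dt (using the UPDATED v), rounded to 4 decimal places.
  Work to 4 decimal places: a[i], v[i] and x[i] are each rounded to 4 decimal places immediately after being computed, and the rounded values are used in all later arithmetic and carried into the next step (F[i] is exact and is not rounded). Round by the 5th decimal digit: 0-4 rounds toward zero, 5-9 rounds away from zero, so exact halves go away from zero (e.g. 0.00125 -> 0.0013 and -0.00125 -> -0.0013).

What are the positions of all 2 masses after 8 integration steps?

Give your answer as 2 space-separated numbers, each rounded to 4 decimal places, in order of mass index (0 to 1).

Answer: 7.4034 13.1966

Derivation:
Step 0: x=[6.0000 13.0000] v=[0.0000 1.0000]
Step 1: x=[6.0400 13.1600] v=[0.2000 0.8000]
Step 2: x=[6.1248 13.2752] v=[0.4240 0.5760]
Step 3: x=[6.2556 13.3444] v=[0.6541 0.3459]
Step 4: x=[6.4300 13.3700] v=[0.8719 0.1281]
Step 5: x=[6.6420 13.3580] v=[1.0599 -0.0599]
Step 6: x=[6.8826 13.3174] v=[1.2031 -0.2031]
Step 7: x=[7.1406 13.2594] v=[1.2901 -0.2901]
Step 8: x=[7.4034 13.1966] v=[1.3139 -0.3139]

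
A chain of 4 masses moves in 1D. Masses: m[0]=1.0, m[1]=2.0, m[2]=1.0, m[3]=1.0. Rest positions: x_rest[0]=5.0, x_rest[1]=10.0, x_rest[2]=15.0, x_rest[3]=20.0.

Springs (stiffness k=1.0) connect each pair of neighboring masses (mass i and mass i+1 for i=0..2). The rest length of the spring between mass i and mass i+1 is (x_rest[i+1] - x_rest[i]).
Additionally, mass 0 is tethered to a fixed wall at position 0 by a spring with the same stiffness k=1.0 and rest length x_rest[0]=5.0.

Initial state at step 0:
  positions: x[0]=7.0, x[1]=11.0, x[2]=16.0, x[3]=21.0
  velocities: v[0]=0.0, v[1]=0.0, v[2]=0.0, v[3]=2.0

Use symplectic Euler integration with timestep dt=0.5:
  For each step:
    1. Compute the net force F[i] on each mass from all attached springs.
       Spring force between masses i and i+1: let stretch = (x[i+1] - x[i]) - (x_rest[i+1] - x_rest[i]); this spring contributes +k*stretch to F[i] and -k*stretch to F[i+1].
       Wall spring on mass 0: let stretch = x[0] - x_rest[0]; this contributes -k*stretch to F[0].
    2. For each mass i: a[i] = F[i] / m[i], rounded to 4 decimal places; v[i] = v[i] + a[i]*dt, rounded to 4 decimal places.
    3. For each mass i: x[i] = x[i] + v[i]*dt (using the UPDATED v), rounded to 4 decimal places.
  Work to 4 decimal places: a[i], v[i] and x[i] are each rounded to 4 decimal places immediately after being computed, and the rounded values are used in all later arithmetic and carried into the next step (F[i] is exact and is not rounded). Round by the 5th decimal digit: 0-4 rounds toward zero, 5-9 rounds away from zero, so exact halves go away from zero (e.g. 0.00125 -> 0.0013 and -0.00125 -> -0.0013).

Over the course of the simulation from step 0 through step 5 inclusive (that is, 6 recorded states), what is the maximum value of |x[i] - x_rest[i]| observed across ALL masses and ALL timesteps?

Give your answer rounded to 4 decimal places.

Answer: 3.2130

Derivation:
Step 0: x=[7.0000 11.0000 16.0000 21.0000] v=[0.0000 0.0000 0.0000 2.0000]
Step 1: x=[6.2500 11.1250 16.0000 22.0000] v=[-1.5000 0.2500 0.0000 2.0000]
Step 2: x=[5.1563 11.2500 16.2813 22.7500] v=[-2.1875 0.2500 0.5625 1.5000]
Step 3: x=[4.2969 11.2422 16.9219 23.1329] v=[-1.7188 -0.0156 1.2812 0.7657]
Step 4: x=[4.0996 11.0762 17.6954 23.2130] v=[-0.3946 -0.3320 1.5469 0.1602]
Step 5: x=[4.6216 10.8655 18.1935 23.1637] v=[1.0439 -0.4214 0.9961 -0.0986]
Max displacement = 3.2130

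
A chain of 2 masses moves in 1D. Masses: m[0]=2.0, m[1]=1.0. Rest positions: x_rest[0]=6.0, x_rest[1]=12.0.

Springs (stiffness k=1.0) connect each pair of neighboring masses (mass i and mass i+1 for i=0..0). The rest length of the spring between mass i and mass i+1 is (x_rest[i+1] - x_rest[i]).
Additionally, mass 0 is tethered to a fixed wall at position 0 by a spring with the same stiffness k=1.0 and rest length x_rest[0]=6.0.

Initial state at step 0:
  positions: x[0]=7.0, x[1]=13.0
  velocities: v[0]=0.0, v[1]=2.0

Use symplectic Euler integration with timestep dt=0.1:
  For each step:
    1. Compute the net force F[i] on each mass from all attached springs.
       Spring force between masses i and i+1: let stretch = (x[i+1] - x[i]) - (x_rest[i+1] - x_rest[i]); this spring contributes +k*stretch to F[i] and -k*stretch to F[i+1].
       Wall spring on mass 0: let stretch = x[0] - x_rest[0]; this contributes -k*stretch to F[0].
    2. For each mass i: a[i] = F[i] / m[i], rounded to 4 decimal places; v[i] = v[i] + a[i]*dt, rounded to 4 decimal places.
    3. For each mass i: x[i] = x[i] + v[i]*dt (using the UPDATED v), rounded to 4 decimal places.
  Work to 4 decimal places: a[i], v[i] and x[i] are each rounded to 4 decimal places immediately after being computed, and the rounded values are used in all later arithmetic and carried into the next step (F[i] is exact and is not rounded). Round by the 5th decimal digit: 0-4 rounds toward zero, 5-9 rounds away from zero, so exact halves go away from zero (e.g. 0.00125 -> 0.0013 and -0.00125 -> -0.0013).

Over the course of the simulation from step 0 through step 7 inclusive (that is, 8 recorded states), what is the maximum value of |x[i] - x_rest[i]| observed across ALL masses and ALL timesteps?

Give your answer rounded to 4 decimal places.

Answer: 2.2857

Derivation:
Step 0: x=[7.0000 13.0000] v=[0.0000 2.0000]
Step 1: x=[6.9950 13.2000] v=[-0.0500 2.0000]
Step 2: x=[6.9861 13.3980] v=[-0.0895 1.9795]
Step 3: x=[6.9743 13.5918] v=[-0.1182 1.9383]
Step 4: x=[6.9607 13.7795] v=[-0.1360 1.8766]
Step 5: x=[6.9464 13.9590] v=[-0.1431 1.7947]
Step 6: x=[6.9324 14.1283] v=[-0.1398 1.6934]
Step 7: x=[6.9197 14.2857] v=[-0.1266 1.5738]
Max displacement = 2.2857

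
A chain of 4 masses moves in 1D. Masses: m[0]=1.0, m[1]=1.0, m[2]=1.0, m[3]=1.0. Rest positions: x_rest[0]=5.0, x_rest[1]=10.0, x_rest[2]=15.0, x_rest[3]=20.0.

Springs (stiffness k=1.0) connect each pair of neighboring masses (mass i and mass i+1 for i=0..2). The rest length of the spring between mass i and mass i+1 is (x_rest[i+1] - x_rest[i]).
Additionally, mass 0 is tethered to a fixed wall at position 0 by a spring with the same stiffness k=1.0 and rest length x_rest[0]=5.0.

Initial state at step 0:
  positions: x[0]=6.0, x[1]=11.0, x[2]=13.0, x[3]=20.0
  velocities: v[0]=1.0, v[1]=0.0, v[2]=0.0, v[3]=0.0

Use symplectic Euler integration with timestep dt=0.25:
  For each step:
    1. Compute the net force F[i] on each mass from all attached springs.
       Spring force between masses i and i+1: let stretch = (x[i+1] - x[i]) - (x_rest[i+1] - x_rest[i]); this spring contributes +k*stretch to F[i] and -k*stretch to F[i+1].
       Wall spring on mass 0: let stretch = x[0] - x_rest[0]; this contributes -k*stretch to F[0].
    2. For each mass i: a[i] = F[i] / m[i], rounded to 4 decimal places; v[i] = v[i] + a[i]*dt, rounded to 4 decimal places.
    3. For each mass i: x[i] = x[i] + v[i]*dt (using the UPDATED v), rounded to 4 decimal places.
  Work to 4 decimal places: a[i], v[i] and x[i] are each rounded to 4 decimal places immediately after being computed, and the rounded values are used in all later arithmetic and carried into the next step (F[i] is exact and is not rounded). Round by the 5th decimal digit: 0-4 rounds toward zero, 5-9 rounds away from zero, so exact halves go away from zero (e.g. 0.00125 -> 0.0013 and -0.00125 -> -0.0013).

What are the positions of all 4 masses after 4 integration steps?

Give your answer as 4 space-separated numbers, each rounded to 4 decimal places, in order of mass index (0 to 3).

Step 0: x=[6.0000 11.0000 13.0000 20.0000] v=[1.0000 0.0000 0.0000 0.0000]
Step 1: x=[6.1875 10.8125 13.3125 19.8750] v=[0.7500 -0.7500 1.2500 -0.5000]
Step 2: x=[6.2774 10.4922 13.8789 19.6524] v=[0.3594 -1.2813 2.2656 -0.8906]
Step 3: x=[6.2383 10.1201 14.5945 19.3814] v=[-0.1563 -1.4883 2.8623 -1.0840]
Step 4: x=[6.0520 9.7851 15.3296 19.1237] v=[-0.7454 -1.3402 2.9404 -1.0307]

Answer: 6.0520 9.7851 15.3296 19.1237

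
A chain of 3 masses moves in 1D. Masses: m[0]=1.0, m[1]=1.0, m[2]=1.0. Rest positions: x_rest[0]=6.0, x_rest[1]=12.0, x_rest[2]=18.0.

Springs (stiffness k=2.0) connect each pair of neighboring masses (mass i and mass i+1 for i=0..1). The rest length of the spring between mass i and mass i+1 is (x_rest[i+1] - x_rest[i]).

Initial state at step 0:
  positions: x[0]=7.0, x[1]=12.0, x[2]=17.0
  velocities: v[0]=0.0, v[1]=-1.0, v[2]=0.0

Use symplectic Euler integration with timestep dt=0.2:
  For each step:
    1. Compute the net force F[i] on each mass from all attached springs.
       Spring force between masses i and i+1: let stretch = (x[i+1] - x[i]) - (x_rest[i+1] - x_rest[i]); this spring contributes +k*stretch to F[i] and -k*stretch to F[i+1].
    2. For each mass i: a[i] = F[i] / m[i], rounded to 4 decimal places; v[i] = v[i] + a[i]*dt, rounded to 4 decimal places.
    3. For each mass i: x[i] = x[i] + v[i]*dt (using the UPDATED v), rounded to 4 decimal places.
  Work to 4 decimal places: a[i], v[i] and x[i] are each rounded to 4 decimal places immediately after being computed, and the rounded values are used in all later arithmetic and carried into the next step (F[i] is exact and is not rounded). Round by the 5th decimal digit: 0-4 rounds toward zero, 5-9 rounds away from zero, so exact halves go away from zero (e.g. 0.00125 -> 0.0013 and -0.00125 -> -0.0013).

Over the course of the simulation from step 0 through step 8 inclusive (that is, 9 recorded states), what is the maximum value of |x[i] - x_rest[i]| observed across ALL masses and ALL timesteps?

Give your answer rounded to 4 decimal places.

Answer: 1.3890

Derivation:
Step 0: x=[7.0000 12.0000 17.0000] v=[0.0000 -1.0000 0.0000]
Step 1: x=[6.9200 11.8000 17.0800] v=[-0.4000 -1.0000 0.4000]
Step 2: x=[6.7504 11.6320 17.2176] v=[-0.8480 -0.8400 0.6880]
Step 3: x=[6.4913 11.5203 17.3884] v=[-1.2954 -0.5584 0.8538]
Step 4: x=[6.1545 11.4757 17.5697] v=[-1.6838 -0.2228 0.9066]
Step 5: x=[5.7634 11.4930 17.7435] v=[-1.9553 0.0863 0.8690]
Step 6: x=[5.3507 11.5519 17.8973] v=[-2.0635 0.2947 0.7688]
Step 7: x=[4.9541 11.6224 18.0234] v=[-1.9830 0.3524 0.6306]
Step 8: x=[4.6110 11.6715 18.1174] v=[-1.7157 0.2455 0.4702]
Max displacement = 1.3890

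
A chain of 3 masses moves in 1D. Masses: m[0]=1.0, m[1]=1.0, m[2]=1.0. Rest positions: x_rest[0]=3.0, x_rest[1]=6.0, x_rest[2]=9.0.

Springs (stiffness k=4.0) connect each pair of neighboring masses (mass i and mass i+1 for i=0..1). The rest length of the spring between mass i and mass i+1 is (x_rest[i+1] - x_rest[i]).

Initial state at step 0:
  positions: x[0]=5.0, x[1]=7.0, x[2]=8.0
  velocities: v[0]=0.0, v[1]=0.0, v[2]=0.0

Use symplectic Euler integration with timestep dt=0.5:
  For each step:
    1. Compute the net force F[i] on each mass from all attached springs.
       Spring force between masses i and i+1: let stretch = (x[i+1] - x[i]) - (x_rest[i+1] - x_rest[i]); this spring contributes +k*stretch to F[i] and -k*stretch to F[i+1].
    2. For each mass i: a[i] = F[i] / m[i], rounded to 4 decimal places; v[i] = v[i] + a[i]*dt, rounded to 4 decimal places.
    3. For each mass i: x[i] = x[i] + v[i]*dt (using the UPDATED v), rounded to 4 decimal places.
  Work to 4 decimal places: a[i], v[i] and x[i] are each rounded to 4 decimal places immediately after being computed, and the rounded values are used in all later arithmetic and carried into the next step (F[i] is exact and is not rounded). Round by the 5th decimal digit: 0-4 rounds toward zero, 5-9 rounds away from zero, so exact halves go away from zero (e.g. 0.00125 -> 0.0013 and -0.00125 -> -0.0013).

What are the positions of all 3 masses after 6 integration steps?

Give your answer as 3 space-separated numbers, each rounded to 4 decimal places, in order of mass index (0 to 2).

Answer: 5.0000 7.0000 8.0000

Derivation:
Step 0: x=[5.0000 7.0000 8.0000] v=[0.0000 0.0000 0.0000]
Step 1: x=[4.0000 6.0000 10.0000] v=[-2.0000 -2.0000 4.0000]
Step 2: x=[2.0000 7.0000 11.0000] v=[-4.0000 2.0000 2.0000]
Step 3: x=[2.0000 7.0000 11.0000] v=[0.0000 0.0000 0.0000]
Step 4: x=[4.0000 6.0000 10.0000] v=[4.0000 -2.0000 -2.0000]
Step 5: x=[5.0000 7.0000 8.0000] v=[2.0000 2.0000 -4.0000]
Step 6: x=[5.0000 7.0000 8.0000] v=[0.0000 0.0000 0.0000]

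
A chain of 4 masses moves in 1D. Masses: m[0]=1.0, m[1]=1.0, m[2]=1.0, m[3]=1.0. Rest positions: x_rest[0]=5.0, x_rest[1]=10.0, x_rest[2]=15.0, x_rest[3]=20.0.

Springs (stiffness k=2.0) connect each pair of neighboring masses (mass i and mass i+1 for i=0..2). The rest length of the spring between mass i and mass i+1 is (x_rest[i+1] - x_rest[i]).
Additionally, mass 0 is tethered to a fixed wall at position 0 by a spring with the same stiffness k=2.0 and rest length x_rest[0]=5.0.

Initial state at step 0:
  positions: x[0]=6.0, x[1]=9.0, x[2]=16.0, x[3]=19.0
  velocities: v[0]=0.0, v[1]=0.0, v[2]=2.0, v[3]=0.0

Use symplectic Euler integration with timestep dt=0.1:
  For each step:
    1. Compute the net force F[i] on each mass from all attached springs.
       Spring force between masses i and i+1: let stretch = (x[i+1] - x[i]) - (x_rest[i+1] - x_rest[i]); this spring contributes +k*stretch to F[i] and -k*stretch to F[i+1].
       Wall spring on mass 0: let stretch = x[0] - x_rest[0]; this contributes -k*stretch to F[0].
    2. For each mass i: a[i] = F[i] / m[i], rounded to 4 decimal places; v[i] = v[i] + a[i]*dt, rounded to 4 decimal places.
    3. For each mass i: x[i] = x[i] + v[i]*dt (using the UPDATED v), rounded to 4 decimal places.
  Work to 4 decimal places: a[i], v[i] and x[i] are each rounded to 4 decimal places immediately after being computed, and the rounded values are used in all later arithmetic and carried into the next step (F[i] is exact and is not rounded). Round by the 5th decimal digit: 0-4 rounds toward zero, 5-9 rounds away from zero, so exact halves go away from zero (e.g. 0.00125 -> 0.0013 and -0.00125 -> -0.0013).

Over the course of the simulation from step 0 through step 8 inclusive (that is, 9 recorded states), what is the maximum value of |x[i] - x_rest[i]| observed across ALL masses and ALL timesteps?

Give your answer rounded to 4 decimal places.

Answer: 1.1576

Derivation:
Step 0: x=[6.0000 9.0000 16.0000 19.0000] v=[0.0000 0.0000 2.0000 0.0000]
Step 1: x=[5.9400 9.0800 16.1200 19.0400] v=[-0.6000 0.8000 1.2000 0.4000]
Step 2: x=[5.8240 9.2380 16.1576 19.1216] v=[-1.1600 1.5800 0.3760 0.8160]
Step 3: x=[5.6598 9.4661 16.1161 19.2439] v=[-1.6420 2.2811 -0.4151 1.2232]
Step 4: x=[5.4585 9.7511 16.0042 19.4037] v=[-2.0127 2.8498 -1.1195 1.5976]
Step 5: x=[5.2339 10.0753 15.8352 19.5955] v=[-2.2459 3.2419 -1.6902 1.9177]
Step 6: x=[5.0015 10.4179 15.6262 19.8121] v=[-2.3244 3.4256 -2.0901 2.1656]
Step 7: x=[4.7774 10.7563 15.3967 20.0449] v=[-2.2414 3.3840 -2.2946 2.3284]
Step 8: x=[4.5773 11.0679 15.1674 20.2848] v=[-2.0011 3.1163 -2.2930 2.3988]
Max displacement = 1.1576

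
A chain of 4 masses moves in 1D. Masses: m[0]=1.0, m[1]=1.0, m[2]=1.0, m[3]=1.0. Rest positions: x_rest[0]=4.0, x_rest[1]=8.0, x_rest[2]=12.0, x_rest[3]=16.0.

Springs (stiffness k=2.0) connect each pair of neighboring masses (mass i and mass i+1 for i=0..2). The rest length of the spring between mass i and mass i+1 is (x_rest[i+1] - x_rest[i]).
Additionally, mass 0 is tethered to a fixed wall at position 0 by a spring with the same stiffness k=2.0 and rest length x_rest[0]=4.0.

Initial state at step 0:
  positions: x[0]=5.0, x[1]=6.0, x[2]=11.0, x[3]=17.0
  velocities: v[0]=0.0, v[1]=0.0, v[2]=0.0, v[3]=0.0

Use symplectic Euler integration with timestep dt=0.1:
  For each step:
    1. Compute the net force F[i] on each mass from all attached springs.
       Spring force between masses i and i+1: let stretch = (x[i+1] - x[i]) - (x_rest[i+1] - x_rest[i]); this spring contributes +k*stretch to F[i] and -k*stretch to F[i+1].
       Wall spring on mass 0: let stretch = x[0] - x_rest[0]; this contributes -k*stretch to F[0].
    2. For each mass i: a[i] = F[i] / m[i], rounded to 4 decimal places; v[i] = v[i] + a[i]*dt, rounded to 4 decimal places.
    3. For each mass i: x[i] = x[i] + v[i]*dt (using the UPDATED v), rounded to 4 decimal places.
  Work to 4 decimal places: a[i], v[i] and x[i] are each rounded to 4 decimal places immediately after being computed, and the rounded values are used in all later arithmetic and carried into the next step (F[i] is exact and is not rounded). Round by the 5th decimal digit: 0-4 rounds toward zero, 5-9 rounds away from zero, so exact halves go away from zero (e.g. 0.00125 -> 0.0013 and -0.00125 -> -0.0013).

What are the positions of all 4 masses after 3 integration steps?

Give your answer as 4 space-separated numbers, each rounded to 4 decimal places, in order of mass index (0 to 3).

Step 0: x=[5.0000 6.0000 11.0000 17.0000] v=[0.0000 0.0000 0.0000 0.0000]
Step 1: x=[4.9200 6.0800 11.0200 16.9600] v=[-0.8000 0.8000 0.2000 -0.4000]
Step 2: x=[4.7648 6.2356 11.0600 16.8812] v=[-1.5520 1.5560 0.4000 -0.7880]
Step 3: x=[4.5437 6.4583 11.1199 16.7660] v=[-2.2108 2.2267 0.5994 -1.1522]

Answer: 4.5437 6.4583 11.1199 16.7660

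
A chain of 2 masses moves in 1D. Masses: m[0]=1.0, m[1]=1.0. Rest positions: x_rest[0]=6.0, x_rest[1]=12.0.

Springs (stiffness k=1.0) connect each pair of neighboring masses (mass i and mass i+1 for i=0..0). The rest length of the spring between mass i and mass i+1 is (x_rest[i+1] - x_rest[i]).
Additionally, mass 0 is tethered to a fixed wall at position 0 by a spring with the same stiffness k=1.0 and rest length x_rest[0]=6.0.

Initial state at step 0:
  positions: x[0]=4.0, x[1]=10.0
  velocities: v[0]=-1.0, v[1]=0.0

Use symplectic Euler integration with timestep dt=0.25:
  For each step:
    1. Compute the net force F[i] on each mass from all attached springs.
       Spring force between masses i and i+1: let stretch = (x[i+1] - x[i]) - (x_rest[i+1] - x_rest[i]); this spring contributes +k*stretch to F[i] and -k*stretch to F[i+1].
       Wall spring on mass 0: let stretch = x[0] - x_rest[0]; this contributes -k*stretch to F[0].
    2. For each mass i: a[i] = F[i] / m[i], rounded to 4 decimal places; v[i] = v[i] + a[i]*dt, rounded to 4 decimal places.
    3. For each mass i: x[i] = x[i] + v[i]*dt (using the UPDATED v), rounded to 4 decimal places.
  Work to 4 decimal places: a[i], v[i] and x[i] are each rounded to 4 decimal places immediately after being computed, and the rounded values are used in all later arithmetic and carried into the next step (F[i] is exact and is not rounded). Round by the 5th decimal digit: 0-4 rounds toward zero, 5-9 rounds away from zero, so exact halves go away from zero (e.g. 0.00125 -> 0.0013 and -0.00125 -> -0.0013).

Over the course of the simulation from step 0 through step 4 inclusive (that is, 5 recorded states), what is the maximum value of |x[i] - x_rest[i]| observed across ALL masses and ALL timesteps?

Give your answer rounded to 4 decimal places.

Step 0: x=[4.0000 10.0000] v=[-1.0000 0.0000]
Step 1: x=[3.8750 10.0000] v=[-0.5000 0.0000]
Step 2: x=[3.8906 9.9922] v=[0.0625 -0.0313]
Step 3: x=[4.0444 9.9780] v=[0.6153 -0.0567]
Step 4: x=[4.3163 9.9680] v=[1.0876 -0.0401]
Max displacement = 2.1250

Answer: 2.1250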